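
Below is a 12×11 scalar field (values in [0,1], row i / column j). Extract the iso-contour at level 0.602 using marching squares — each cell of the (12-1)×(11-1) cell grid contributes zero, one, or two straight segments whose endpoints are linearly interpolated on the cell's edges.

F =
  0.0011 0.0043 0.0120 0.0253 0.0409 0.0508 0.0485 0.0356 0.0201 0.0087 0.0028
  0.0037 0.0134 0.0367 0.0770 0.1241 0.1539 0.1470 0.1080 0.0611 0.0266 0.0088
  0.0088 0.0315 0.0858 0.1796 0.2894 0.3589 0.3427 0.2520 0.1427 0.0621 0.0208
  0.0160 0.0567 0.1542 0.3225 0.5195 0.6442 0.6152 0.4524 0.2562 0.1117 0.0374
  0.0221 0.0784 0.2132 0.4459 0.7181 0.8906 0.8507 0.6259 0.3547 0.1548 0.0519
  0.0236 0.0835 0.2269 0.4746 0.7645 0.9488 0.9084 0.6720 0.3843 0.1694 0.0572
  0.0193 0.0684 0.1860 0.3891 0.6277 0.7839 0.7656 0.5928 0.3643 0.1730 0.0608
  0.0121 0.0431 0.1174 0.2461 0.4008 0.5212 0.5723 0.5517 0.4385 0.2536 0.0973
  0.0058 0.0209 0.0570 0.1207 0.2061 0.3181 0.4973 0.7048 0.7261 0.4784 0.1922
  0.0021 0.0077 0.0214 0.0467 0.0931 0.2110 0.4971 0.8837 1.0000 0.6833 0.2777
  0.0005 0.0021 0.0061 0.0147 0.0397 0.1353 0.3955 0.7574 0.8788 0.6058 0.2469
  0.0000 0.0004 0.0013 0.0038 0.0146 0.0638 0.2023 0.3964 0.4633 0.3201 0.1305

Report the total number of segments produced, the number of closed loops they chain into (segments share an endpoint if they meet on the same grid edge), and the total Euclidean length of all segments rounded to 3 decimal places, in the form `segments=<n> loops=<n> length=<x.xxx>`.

segments=28 loops=2 length=21.841

cell (2,4): code 0100 → (2.852,5.000)–(3.000,4.662)
cell (2,5): code 1100 → (2.952,6.000)–(2.852,5.000)
cell (2,6): code 1000 → (3.000,6.081)–(2.952,6.000)
cell (3,3): code 0100 → (3.415,4.000)–(4.000,3.573)
cell (3,4): code 1110 → (3.000,4.662)–(3.415,4.000)
cell (3,6): code 1101 → (3.862,7.000)–(3.000,6.081)
cell (3,7): code 1000 → (4.000,7.088)–(3.862,7.000)
cell (4,3): code 0110 → (4.000,3.573)–(5.000,3.439)
cell (4,7): code 1001 → (5.000,7.243)–(4.000,7.088)
cell (5,3): code 0110 → (5.000,3.439)–(6.000,3.892)
cell (5,6): code 1011 → (6.000,6.947)–(5.884,7.000)
cell (5,7): code 0001 → (5.884,7.000)–(5.000,7.243)
cell (6,3): code 0010 → (6.000,3.892)–(6.113,4.000)
cell (6,4): code 0011 → (6.113,4.000)–(6.692,5.000)
cell (6,5): code 0011 → (6.692,5.000)–(6.846,6.000)
cell (6,6): code 0001 → (6.846,6.000)–(6.000,6.947)
cell (7,6): code 0100 → (7.329,7.000)–(8.000,6.505)
cell (7,7): code 1100 → (7.568,8.000)–(7.329,7.000)
cell (7,8): code 1000 → (8.000,8.501)–(7.568,8.000)
cell (8,6): code 0110 → (8.000,6.505)–(9.000,6.271)
cell (8,8): code 1101 → (8.603,9.000)–(8.000,8.501)
cell (8,9): code 1000 → (9.000,9.200)–(8.603,9.000)
cell (9,6): code 0110 → (9.000,6.271)–(10.000,6.571)
cell (9,9): code 1001 → (10.000,9.011)–(9.000,9.200)
cell (10,6): code 0010 → (10.000,6.571)–(10.430,7.000)
cell (10,7): code 0011 → (10.430,7.000)–(10.666,8.000)
cell (10,8): code 0011 → (10.666,8.000)–(10.013,9.000)
cell (10,9): code 0001 → (10.013,9.000)–(10.000,9.011)
total: 28 segments, chained into 2 closed loop(s), length Σ = 21.840594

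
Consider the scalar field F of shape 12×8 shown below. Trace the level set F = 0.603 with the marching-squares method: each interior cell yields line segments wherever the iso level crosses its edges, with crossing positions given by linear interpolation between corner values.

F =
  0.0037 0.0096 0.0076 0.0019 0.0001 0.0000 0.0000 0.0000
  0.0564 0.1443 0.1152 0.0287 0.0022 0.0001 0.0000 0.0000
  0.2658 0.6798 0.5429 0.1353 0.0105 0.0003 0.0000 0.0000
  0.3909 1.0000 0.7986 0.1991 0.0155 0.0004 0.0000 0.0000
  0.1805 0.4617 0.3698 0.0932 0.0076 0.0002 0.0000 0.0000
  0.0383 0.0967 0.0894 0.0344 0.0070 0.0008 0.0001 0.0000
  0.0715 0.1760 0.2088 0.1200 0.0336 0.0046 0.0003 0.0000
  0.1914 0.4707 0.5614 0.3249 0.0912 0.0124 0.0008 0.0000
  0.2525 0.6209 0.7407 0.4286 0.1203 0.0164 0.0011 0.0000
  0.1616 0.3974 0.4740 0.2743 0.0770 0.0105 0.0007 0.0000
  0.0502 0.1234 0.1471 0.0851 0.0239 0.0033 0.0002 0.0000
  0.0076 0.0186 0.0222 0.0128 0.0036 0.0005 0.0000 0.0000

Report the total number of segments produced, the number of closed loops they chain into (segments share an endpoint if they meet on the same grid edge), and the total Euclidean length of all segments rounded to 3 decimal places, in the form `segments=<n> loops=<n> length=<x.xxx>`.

segments=14 loops=2 length=9.901

cell (1,0): code 0100 → (1.857,1.000)–(2.000,0.814)
cell (1,1): code 1000 → (2.000,1.561)–(1.857,1.000)
cell (2,0): code 0110 → (2.000,0.814)–(3.000,0.348)
cell (2,1): code 1101 → (2.235,2.000)–(2.000,1.561)
cell (2,2): code 1000 → (3.000,2.326)–(2.235,2.000)
cell (3,0): code 0010 → (3.000,0.348)–(3.738,1.000)
cell (3,1): code 0011 → (3.738,1.000)–(3.456,2.000)
cell (3,2): code 0001 → (3.456,2.000)–(3.000,2.326)
cell (7,0): code 0100 → (7.881,1.000)–(8.000,0.951)
cell (7,1): code 1100 → (7.232,2.000)–(7.881,1.000)
cell (7,2): code 1000 → (8.000,2.441)–(7.232,2.000)
cell (8,0): code 0010 → (8.000,0.951)–(8.080,1.000)
cell (8,1): code 0011 → (8.080,1.000)–(8.516,2.000)
cell (8,2): code 0001 → (8.516,2.000)–(8.000,2.441)
total: 14 segments, chained into 2 closed loop(s), length Σ = 9.900645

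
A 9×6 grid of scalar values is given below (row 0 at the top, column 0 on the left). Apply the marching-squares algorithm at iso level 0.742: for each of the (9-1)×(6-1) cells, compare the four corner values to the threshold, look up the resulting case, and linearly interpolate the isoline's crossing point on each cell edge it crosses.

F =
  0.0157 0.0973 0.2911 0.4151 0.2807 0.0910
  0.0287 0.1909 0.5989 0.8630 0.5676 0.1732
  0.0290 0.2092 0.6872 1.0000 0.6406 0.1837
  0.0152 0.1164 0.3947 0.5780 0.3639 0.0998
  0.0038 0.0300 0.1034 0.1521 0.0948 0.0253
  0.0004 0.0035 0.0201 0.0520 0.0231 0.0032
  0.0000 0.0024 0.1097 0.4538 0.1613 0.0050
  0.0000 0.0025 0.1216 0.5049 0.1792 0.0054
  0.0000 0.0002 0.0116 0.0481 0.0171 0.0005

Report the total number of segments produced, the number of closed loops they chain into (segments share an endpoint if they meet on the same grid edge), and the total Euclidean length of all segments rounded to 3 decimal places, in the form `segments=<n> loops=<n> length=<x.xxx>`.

segments=6 loops=1 length=5.104

cell (0,2): code 0100 → (0.730,3.000)–(1.000,2.542)
cell (0,3): code 1000 → (1.000,3.410)–(0.730,3.000)
cell (1,2): code 0110 → (1.000,2.542)–(2.000,2.175)
cell (1,3): code 1001 → (2.000,3.718)–(1.000,3.410)
cell (2,2): code 0010 → (2.000,2.175)–(2.611,3.000)
cell (2,3): code 0001 → (2.611,3.000)–(2.000,3.718)
total: 6 segments, chained into 1 closed loop(s), length Σ = 5.103692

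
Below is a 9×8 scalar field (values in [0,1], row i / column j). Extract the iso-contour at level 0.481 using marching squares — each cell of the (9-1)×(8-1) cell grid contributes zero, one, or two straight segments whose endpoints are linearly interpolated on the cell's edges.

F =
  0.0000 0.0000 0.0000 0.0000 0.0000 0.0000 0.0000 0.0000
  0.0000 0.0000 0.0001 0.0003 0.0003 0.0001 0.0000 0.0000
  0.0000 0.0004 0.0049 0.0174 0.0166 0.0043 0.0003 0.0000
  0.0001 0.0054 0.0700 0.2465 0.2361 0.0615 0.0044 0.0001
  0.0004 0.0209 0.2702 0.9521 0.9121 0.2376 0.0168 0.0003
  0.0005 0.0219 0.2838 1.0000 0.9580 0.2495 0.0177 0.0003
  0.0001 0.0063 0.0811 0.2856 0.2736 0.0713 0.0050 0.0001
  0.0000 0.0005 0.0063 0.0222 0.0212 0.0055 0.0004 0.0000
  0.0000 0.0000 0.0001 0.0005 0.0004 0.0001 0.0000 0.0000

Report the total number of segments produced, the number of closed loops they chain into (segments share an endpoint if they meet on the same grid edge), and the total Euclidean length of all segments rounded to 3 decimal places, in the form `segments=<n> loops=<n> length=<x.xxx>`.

cell (3,2): code 0100 → (3.332,3.000)–(4.000,2.309)
cell (3,3): code 1100 → (3.362,4.000)–(3.332,3.000)
cell (3,4): code 1000 → (4.000,4.639)–(3.362,4.000)
cell (4,2): code 0110 → (4.000,2.309)–(5.000,2.275)
cell (4,4): code 1001 → (5.000,4.673)–(4.000,4.639)
cell (5,2): code 0010 → (5.000,2.275)–(5.726,3.000)
cell (5,3): code 0011 → (5.726,3.000)–(5.697,4.000)
cell (5,4): code 0001 → (5.697,4.000)–(5.000,4.673)
total: 8 segments, chained into 1 closed loop(s), length Σ = 7.860821

segments=8 loops=1 length=7.861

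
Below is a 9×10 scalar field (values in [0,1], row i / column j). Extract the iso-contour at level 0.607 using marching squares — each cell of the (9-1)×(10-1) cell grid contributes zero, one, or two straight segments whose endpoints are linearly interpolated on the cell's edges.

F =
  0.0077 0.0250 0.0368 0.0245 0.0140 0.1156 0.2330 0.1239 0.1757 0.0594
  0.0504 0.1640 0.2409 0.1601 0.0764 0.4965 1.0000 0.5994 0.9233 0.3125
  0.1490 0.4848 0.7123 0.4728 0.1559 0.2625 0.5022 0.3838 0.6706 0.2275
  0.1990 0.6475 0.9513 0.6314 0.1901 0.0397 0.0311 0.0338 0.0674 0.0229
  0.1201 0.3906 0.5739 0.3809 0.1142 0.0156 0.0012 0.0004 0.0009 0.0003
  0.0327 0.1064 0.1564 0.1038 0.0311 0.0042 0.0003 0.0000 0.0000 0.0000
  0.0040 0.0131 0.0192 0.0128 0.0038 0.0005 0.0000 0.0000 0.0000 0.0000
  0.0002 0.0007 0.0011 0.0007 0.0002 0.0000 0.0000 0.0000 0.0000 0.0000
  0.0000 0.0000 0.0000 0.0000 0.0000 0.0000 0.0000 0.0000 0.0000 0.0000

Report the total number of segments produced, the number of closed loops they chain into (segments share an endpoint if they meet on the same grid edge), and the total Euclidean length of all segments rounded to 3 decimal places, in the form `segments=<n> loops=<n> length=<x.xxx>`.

segments=20 loops=3 length=15.097

cell (0,5): code 0100 → (0.488,6.000)–(1.000,5.219)
cell (0,6): code 1000 → (1.000,6.981)–(0.488,6.000)
cell (0,7): code 0100 → (0.577,8.000)–(1.000,7.023)
cell (0,8): code 1000 → (1.000,8.518)–(0.577,8.000)
cell (1,1): code 0100 → (1.777,2.000)–(2.000,1.537)
cell (1,2): code 1000 → (2.000,2.440)–(1.777,2.000)
cell (1,5): code 0010 → (1.000,5.219)–(1.789,6.000)
cell (1,6): code 0001 → (1.789,6.000)–(1.000,6.981)
cell (1,7): code 0110 → (1.000,7.023)–(2.000,7.778)
cell (1,8): code 1001 → (2.000,8.144)–(1.000,8.518)
cell (2,0): code 0100 → (2.751,1.000)–(3.000,0.910)
cell (2,1): code 1110 → (2.000,1.537)–(2.751,1.000)
cell (2,2): code 1101 → (2.846,3.000)–(2.000,2.440)
cell (2,3): code 1000 → (3.000,3.055)–(2.846,3.000)
cell (2,7): code 0010 → (2.000,7.778)–(2.105,8.000)
cell (2,8): code 0001 → (2.105,8.000)–(2.000,8.144)
cell (3,0): code 0010 → (3.000,0.910)–(3.158,1.000)
cell (3,1): code 0011 → (3.158,1.000)–(3.912,2.000)
cell (3,2): code 0011 → (3.912,2.000)–(3.097,3.000)
cell (3,3): code 0001 → (3.097,3.000)–(3.000,3.055)
total: 20 segments, chained into 3 closed loop(s), length Σ = 15.097199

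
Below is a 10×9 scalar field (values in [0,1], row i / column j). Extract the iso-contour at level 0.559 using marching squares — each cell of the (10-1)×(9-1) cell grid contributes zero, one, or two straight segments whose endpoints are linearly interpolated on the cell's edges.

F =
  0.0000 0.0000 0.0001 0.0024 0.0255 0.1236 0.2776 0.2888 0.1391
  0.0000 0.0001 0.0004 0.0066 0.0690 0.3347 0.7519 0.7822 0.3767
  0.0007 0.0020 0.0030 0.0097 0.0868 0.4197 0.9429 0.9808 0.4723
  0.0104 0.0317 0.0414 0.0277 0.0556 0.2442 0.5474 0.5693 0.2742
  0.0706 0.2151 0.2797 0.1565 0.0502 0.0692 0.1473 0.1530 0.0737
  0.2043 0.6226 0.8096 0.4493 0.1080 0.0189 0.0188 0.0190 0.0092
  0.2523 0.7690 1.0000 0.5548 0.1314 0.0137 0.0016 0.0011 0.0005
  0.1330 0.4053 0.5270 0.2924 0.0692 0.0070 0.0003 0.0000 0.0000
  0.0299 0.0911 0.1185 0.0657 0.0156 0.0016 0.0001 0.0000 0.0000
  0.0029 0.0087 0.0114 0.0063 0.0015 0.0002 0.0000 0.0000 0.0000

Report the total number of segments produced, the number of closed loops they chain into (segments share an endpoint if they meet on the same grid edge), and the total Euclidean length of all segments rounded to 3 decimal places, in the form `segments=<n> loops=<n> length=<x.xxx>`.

cell (0,5): code 0100 → (0.593,6.000)–(1.000,5.538)
cell (0,6): code 1100 → (0.548,7.000)–(0.593,6.000)
cell (0,7): code 1000 → (1.000,7.550)–(0.548,7.000)
cell (1,5): code 0110 → (1.000,5.538)–(2.000,5.266)
cell (1,7): code 1001 → (2.000,7.829)–(1.000,7.550)
cell (2,5): code 0010 → (2.000,5.266)–(2.971,6.000)
cell (2,6): code 0111 → (2.971,6.000)–(3.000,6.530)
cell (2,7): code 1001 → (3.000,7.035)–(2.000,7.829)
cell (3,6): code 0010 → (3.000,6.530)–(3.025,7.000)
cell (3,7): code 0001 → (3.025,7.000)–(3.000,7.035)
cell (4,0): code 0100 → (4.844,1.000)–(5.000,0.848)
cell (4,1): code 1100 → (4.527,2.000)–(4.844,1.000)
cell (4,2): code 1000 → (5.000,2.696)–(4.527,2.000)
cell (5,0): code 0110 → (5.000,0.848)–(6.000,0.594)
cell (5,2): code 1001 → (6.000,2.991)–(5.000,2.696)
cell (6,0): code 0010 → (6.000,0.594)–(6.577,1.000)
cell (6,1): code 0011 → (6.577,1.000)–(6.932,2.000)
cell (6,2): code 0001 → (6.932,2.000)–(6.000,2.991)
total: 18 segments, chained into 2 closed loop(s), length Σ = 15.251956

segments=18 loops=2 length=15.252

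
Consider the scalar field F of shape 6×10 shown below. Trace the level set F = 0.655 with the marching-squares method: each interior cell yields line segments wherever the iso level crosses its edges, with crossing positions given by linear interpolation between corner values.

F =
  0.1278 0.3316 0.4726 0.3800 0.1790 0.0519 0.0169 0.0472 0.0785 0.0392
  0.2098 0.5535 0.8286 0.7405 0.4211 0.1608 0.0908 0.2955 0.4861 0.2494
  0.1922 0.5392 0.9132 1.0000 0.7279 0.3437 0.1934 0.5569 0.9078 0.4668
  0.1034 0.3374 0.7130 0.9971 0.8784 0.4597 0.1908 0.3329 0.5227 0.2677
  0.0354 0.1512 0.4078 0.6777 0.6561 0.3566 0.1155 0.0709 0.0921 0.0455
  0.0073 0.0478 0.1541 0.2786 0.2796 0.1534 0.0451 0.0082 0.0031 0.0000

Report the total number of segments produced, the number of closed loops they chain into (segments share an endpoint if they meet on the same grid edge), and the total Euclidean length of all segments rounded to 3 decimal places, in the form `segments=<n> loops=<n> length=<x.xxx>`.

cell (0,1): code 0100 → (0.512,2.000)–(1.000,1.369)
cell (0,2): code 1100 → (0.763,3.000)–(0.512,2.000)
cell (0,3): code 1000 → (1.000,3.268)–(0.763,3.000)
cell (1,1): code 0110 → (1.000,1.369)–(2.000,1.310)
cell (1,3): code 1101 → (1.762,4.000)–(1.000,3.268)
cell (1,4): code 1000 → (2.000,4.190)–(1.762,4.000)
cell (1,7): code 0100 → (1.401,8.000)–(2.000,7.280)
cell (1,8): code 1000 → (2.000,8.573)–(1.401,8.000)
cell (2,1): code 0110 → (2.000,1.310)–(3.000,1.846)
cell (2,4): code 1001 → (3.000,4.534)–(2.000,4.190)
cell (2,7): code 0010 → (2.000,7.280)–(2.656,8.000)
cell (2,8): code 0001 → (2.656,8.000)–(2.000,8.573)
cell (3,1): code 0010 → (3.000,1.846)–(3.190,2.000)
cell (3,2): code 0111 → (3.190,2.000)–(4.000,2.916)
cell (3,4): code 1001 → (4.000,4.004)–(3.000,4.534)
cell (4,2): code 0010 → (4.000,2.916)–(4.057,3.000)
cell (4,3): code 0011 → (4.057,3.000)–(4.003,4.000)
cell (4,4): code 0001 → (4.003,4.000)–(4.000,4.004)
total: 18 segments, chained into 2 closed loop(s), length Σ = 14.060785

segments=18 loops=2 length=14.061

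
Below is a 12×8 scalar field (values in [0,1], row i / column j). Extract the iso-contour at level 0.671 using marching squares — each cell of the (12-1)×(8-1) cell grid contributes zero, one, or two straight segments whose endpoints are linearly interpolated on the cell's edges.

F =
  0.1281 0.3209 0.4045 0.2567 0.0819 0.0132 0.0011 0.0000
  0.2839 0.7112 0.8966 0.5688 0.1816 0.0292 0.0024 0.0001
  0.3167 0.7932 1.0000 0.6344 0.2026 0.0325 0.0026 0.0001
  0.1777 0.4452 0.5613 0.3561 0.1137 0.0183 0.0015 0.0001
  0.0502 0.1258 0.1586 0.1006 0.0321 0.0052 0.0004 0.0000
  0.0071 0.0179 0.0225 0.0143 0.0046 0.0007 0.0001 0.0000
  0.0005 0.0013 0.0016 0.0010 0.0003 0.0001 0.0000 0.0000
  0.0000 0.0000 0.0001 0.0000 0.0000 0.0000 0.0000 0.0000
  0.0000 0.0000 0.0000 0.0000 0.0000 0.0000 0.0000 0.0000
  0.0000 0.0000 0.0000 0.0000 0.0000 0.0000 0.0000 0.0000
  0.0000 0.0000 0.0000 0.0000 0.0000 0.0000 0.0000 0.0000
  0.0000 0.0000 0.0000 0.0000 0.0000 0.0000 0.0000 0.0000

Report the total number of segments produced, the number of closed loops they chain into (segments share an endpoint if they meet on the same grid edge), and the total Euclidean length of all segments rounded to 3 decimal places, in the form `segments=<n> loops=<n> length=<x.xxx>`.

segments=8 loops=1 length=6.746

cell (0,0): code 0100 → (0.897,1.000)–(1.000,0.906)
cell (0,1): code 1100 → (0.542,2.000)–(0.897,1.000)
cell (0,2): code 1000 → (1.000,2.688)–(0.542,2.000)
cell (1,0): code 0110 → (1.000,0.906)–(2.000,0.744)
cell (1,2): code 1001 → (2.000,2.900)–(1.000,2.688)
cell (2,0): code 0010 → (2.000,0.744)–(2.351,1.000)
cell (2,1): code 0011 → (2.351,1.000)–(2.750,2.000)
cell (2,2): code 0001 → (2.750,2.000)–(2.000,2.900)
total: 8 segments, chained into 1 closed loop(s), length Σ = 6.745807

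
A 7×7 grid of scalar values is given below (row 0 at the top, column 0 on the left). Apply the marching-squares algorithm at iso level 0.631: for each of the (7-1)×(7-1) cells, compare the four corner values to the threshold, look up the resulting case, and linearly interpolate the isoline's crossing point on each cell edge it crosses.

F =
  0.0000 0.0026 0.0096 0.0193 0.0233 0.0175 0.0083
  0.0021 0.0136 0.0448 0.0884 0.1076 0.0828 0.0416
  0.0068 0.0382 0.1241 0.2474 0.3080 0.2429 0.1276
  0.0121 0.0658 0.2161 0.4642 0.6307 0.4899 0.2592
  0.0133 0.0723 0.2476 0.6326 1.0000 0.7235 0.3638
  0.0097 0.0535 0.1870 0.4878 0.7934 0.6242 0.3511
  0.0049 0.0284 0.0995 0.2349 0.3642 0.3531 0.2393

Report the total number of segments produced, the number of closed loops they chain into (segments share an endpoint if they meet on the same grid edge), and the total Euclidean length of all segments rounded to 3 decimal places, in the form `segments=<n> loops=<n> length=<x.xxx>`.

segments=10 loops=1 length=6.893

cell (3,2): code 0100 → (3.990,3.000)–(4.000,2.996)
cell (3,3): code 1100 → (3.001,4.000)–(3.990,3.000)
cell (3,4): code 1100 → (3.604,5.000)–(3.001,4.000)
cell (3,5): code 1000 → (4.000,5.257)–(3.604,5.000)
cell (4,2): code 0010 → (4.000,2.996)–(4.011,3.000)
cell (4,3): code 0111 → (4.011,3.000)–(5.000,3.469)
cell (4,4): code 1011 → (5.000,4.960)–(4.932,5.000)
cell (4,5): code 0001 → (4.932,5.000)–(4.000,5.257)
cell (5,3): code 0010 → (5.000,3.469)–(5.378,4.000)
cell (5,4): code 0001 → (5.378,4.000)–(5.000,4.960)
total: 10 segments, chained into 1 closed loop(s), length Σ = 6.893286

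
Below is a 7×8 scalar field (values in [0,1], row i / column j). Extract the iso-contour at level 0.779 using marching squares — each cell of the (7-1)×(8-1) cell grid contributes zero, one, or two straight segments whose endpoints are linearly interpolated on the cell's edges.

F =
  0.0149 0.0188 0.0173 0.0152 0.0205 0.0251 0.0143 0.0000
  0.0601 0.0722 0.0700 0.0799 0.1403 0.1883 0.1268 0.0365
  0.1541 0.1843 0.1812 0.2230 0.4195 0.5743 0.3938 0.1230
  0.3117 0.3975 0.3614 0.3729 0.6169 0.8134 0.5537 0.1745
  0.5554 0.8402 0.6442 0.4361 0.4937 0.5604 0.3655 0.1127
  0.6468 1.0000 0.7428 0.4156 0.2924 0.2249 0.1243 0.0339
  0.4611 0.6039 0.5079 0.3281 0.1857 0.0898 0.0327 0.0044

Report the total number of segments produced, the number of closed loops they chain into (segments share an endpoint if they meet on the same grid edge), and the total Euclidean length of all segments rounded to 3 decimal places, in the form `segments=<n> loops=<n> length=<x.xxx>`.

cell (2,4): code 0100 → (2.856,5.000)–(3.000,4.825)
cell (2,5): code 1000 → (3.000,5.132)–(2.856,5.000)
cell (3,0): code 0100 → (3.862,1.000)–(4.000,0.785)
cell (3,1): code 1000 → (4.000,1.312)–(3.862,1.000)
cell (3,4): code 0010 → (3.000,4.825)–(3.136,5.000)
cell (3,5): code 0001 → (3.136,5.000)–(3.000,5.132)
cell (4,0): code 0110 → (4.000,0.785)–(5.000,0.374)
cell (4,1): code 1001 → (5.000,1.859)–(4.000,1.312)
cell (5,0): code 0010 → (5.000,0.374)–(5.558,1.000)
cell (5,1): code 0001 → (5.558,1.000)–(5.000,1.859)
total: 10 segments, chained into 2 closed loop(s), length Σ = 5.514416

segments=10 loops=2 length=5.514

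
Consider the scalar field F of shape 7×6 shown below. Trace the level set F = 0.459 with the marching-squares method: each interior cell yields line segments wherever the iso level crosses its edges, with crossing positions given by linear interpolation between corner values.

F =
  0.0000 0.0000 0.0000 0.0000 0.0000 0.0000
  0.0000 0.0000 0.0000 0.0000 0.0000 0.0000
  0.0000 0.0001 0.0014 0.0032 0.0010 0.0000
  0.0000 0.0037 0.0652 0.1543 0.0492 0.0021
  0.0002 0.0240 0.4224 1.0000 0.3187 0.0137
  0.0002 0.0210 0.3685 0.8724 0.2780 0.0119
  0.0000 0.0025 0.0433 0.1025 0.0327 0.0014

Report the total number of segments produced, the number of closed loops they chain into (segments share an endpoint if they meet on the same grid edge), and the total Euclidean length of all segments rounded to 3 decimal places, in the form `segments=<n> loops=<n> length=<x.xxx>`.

segments=6 loops=1 length=6.025

cell (3,2): code 0100 → (3.360,3.000)–(4.000,2.063)
cell (3,3): code 1000 → (4.000,3.794)–(3.360,3.000)
cell (4,2): code 0110 → (4.000,2.063)–(5.000,2.180)
cell (4,3): code 1001 → (5.000,3.695)–(4.000,3.794)
cell (5,2): code 0010 → (5.000,2.180)–(5.537,3.000)
cell (5,3): code 0001 → (5.537,3.000)–(5.000,3.695)
total: 6 segments, chained into 1 closed loop(s), length Σ = 6.024664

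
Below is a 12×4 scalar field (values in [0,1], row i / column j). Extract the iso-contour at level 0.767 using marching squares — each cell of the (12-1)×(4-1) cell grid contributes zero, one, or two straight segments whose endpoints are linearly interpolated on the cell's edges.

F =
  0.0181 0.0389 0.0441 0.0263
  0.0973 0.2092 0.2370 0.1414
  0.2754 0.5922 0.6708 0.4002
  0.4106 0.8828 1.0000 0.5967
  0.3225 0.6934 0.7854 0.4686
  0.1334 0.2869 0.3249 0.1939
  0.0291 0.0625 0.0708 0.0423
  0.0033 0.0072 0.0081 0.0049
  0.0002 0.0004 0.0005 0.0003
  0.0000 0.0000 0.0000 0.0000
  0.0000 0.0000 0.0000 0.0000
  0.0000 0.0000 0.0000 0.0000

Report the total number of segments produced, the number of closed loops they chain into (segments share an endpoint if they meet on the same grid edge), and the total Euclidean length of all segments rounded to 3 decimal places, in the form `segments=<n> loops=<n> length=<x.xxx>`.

cell (2,0): code 0100 → (2.602,1.000)–(3.000,0.755)
cell (2,1): code 1100 → (2.292,2.000)–(2.602,1.000)
cell (2,2): code 1000 → (3.000,2.578)–(2.292,2.000)
cell (3,0): code 0010 → (3.000,0.755)–(3.611,1.000)
cell (3,1): code 0111 → (3.611,1.000)–(4.000,1.800)
cell (3,2): code 1001 → (4.000,2.058)–(3.000,2.578)
cell (4,1): code 0010 → (4.000,1.800)–(4.040,2.000)
cell (4,2): code 0001 → (4.040,2.000)–(4.000,2.058)
total: 8 segments, chained into 1 closed loop(s), length Σ = 5.377820

segments=8 loops=1 length=5.378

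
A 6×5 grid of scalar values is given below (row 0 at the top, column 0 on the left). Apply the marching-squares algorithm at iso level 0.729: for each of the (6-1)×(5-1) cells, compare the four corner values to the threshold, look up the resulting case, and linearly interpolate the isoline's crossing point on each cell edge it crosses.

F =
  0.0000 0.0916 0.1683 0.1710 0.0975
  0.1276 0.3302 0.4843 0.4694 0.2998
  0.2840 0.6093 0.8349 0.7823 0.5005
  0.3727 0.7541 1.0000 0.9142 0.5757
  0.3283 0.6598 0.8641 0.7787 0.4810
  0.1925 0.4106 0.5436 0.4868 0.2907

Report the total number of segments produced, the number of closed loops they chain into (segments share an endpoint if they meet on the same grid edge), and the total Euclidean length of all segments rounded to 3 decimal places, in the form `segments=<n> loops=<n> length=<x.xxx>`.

segments=12 loops=1 length=8.257

cell (1,1): code 0100 → (1.698,2.000)–(2.000,1.531)
cell (1,2): code 1100 → (1.830,3.000)–(1.698,2.000)
cell (1,3): code 1000 → (2.000,3.189)–(1.830,3.000)
cell (2,0): code 0100 → (2.827,1.000)–(3.000,0.934)
cell (2,1): code 1110 → (2.000,1.531)–(2.827,1.000)
cell (2,3): code 1001 → (3.000,3.547)–(2.000,3.189)
cell (3,0): code 0010 → (3.000,0.934)–(3.266,1.000)
cell (3,1): code 0111 → (3.266,1.000)–(4.000,1.339)
cell (3,3): code 1001 → (4.000,3.167)–(3.000,3.547)
cell (4,1): code 0010 → (4.000,1.339)–(4.422,2.000)
cell (4,2): code 0011 → (4.422,2.000)–(4.170,3.000)
cell (4,3): code 0001 → (4.170,3.000)–(4.000,3.167)
total: 12 segments, chained into 1 closed loop(s), length Σ = 8.257209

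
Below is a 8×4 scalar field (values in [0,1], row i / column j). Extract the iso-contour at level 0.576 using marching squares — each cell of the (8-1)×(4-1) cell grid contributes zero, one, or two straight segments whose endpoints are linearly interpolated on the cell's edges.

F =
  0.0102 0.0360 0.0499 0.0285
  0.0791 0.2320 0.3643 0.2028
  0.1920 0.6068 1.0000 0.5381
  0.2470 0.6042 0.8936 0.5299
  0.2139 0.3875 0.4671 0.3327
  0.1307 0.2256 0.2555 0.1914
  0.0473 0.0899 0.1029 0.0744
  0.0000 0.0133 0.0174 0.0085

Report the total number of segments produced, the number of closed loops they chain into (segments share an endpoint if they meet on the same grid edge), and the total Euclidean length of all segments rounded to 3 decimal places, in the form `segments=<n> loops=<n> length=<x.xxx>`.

cell (1,0): code 0100 → (1.918,1.000)–(2.000,0.926)
cell (1,1): code 1100 → (1.333,2.000)–(1.918,1.000)
cell (1,2): code 1000 → (2.000,2.918)–(1.333,2.000)
cell (2,0): code 0110 → (2.000,0.926)–(3.000,0.921)
cell (2,2): code 1001 → (3.000,2.873)–(2.000,2.918)
cell (3,0): code 0010 → (3.000,0.921)–(3.130,1.000)
cell (3,1): code 0011 → (3.130,1.000)–(3.745,2.000)
cell (3,2): code 0001 → (3.745,2.000)–(3.000,2.873)
total: 8 segments, chained into 1 closed loop(s), length Σ = 6.878473

segments=8 loops=1 length=6.878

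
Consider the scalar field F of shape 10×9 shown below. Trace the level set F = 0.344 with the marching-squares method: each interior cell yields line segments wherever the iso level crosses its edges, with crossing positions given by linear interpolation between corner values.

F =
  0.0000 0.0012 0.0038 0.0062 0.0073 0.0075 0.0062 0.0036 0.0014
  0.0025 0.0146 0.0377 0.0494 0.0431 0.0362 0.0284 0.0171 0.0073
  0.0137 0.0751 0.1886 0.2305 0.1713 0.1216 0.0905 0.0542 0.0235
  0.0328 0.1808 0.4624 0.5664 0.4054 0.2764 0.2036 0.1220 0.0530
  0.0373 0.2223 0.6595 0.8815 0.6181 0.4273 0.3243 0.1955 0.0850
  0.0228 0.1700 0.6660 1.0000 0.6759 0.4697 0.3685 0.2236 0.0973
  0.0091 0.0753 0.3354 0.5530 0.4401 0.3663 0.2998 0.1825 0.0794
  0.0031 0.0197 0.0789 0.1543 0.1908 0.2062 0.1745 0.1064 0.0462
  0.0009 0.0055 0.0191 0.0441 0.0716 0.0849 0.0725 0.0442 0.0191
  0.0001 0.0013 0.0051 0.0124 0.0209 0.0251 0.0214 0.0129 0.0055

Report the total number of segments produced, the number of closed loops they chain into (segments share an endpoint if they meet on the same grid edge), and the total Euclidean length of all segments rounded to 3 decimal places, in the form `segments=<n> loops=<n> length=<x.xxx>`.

cell (2,1): code 0100 → (2.568,2.000)–(3.000,1.580)
cell (2,2): code 1100 → (2.338,3.000)–(2.568,2.000)
cell (2,3): code 1100 → (2.738,4.000)–(2.338,3.000)
cell (2,4): code 1000 → (3.000,4.476)–(2.738,4.000)
cell (3,1): code 0110 → (3.000,1.580)–(4.000,1.278)
cell (3,4): code 1101 → (3.448,5.000)–(3.000,4.476)
cell (3,5): code 1000 → (4.000,5.809)–(3.448,5.000)
cell (4,1): code 0110 → (4.000,1.278)–(5.000,1.351)
cell (4,5): code 1101 → (4.446,6.000)–(4.000,5.809)
cell (4,6): code 1000 → (5.000,6.169)–(4.446,6.000)
cell (5,1): code 0010 → (5.000,1.351)–(5.974,2.000)
cell (5,2): code 0111 → (5.974,2.000)–(6.000,2.040)
cell (5,5): code 1011 → (6.000,5.335)–(5.357,6.000)
cell (5,6): code 0001 → (5.357,6.000)–(5.000,6.169)
cell (6,2): code 0010 → (6.000,2.040)–(6.524,3.000)
cell (6,3): code 0011 → (6.524,3.000)–(6.385,4.000)
cell (6,4): code 0011 → (6.385,4.000)–(6.139,5.000)
cell (6,5): code 0001 → (6.139,5.000)–(6.000,5.335)
total: 18 segments, chained into 1 closed loop(s), length Σ = 14.064011

segments=18 loops=1 length=14.064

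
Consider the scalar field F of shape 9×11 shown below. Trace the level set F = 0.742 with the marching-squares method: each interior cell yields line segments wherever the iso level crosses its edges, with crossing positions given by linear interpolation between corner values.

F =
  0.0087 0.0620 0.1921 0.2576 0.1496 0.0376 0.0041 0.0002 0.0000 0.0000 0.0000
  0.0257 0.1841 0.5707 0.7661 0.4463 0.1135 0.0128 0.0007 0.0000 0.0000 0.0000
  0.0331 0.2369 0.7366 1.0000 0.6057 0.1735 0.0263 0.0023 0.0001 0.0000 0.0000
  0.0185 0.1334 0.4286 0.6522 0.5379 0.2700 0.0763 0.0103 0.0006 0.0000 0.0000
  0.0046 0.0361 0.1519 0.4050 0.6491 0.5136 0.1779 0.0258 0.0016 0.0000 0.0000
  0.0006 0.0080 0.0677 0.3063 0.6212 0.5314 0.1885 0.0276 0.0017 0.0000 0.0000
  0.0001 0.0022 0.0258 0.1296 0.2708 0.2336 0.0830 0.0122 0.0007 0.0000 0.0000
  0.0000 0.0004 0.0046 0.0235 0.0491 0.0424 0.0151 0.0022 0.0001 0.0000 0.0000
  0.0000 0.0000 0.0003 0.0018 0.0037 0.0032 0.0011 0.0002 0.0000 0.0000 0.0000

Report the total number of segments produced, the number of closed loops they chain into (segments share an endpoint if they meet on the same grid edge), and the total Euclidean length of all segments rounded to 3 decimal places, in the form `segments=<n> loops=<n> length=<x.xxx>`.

segments=6 loops=1 length=4.911

cell (0,2): code 0100 → (0.953,3.000)–(1.000,2.877)
cell (0,3): code 1000 → (1.000,3.075)–(0.953,3.000)
cell (1,2): code 0110 → (1.000,2.877)–(2.000,2.021)
cell (1,3): code 1001 → (2.000,3.654)–(1.000,3.075)
cell (2,2): code 0010 → (2.000,2.021)–(2.742,3.000)
cell (2,3): code 0001 → (2.742,3.000)–(2.000,3.654)
total: 6 segments, chained into 1 closed loop(s), length Σ = 4.910947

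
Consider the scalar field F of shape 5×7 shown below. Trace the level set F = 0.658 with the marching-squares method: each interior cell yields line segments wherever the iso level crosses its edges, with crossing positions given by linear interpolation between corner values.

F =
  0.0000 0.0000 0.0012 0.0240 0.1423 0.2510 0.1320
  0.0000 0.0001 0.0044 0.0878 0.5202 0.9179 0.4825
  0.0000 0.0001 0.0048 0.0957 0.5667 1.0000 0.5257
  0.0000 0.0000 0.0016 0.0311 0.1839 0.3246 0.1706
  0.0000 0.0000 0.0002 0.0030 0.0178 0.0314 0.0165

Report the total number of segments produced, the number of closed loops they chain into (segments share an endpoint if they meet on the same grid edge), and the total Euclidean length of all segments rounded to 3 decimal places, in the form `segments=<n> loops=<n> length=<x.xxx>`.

cell (0,4): code 0100 → (0.610,5.000)–(1.000,4.346)
cell (0,5): code 1000 → (1.000,5.597)–(0.610,5.000)
cell (1,4): code 0110 → (1.000,4.346)–(2.000,4.211)
cell (1,5): code 1001 → (2.000,5.721)–(1.000,5.597)
cell (2,4): code 0010 → (2.000,4.211)–(2.506,5.000)
cell (2,5): code 0001 → (2.506,5.000)–(2.000,5.721)
total: 6 segments, chained into 1 closed loop(s), length Σ = 5.309474

segments=6 loops=1 length=5.309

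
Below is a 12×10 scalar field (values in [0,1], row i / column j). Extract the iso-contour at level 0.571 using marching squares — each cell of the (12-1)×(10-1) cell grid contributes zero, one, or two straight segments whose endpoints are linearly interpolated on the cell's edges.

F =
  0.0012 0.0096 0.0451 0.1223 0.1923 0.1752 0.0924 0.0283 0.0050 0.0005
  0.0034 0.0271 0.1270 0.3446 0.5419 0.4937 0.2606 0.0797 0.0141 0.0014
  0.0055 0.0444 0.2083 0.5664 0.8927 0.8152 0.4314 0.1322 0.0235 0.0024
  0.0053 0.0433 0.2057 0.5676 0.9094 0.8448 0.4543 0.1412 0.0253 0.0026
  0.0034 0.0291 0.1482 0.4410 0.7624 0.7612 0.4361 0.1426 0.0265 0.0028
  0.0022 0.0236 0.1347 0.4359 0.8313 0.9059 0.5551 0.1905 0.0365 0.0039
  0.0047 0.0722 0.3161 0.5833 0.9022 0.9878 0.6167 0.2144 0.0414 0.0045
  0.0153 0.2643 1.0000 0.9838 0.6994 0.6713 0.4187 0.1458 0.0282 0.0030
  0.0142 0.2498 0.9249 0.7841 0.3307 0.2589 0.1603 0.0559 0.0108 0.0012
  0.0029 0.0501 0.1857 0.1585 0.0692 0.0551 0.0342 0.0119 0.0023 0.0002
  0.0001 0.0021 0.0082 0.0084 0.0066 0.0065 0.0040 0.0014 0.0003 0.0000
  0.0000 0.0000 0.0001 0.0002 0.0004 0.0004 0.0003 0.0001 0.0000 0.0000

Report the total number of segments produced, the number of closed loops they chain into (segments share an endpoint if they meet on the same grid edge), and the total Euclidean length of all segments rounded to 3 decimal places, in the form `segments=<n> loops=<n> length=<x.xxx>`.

segments=24 loops=1 length=20.316

cell (1,3): code 0100 → (1.083,4.000)–(2.000,3.014)
cell (1,4): code 1100 → (1.240,5.000)–(1.083,4.000)
cell (1,5): code 1000 → (2.000,5.636)–(1.240,5.000)
cell (2,3): code 0110 → (2.000,3.014)–(3.000,3.010)
cell (2,5): code 1001 → (3.000,5.701)–(2.000,5.636)
cell (3,3): code 0110 → (3.000,3.010)–(4.000,3.404)
cell (3,5): code 1001 → (4.000,5.585)–(3.000,5.701)
cell (4,3): code 0110 → (4.000,3.404)–(5.000,3.342)
cell (4,5): code 1001 → (5.000,5.955)–(4.000,5.585)
cell (5,2): code 0100 → (5.917,3.000)–(6.000,2.954)
cell (5,3): code 1110 → (5.000,3.342)–(5.917,3.000)
cell (5,5): code 1101 → (5.258,6.000)–(5.000,5.955)
cell (5,6): code 1000 → (6.000,6.114)–(5.258,6.000)
cell (6,1): code 0100 → (6.373,2.000)–(7.000,1.417)
cell (6,2): code 1110 → (6.000,2.954)–(6.373,2.000)
cell (6,5): code 1011 → (7.000,5.397)–(6.231,6.000)
cell (6,6): code 0001 → (6.231,6.000)–(6.000,6.114)
cell (7,1): code 0110 → (7.000,1.417)–(8.000,1.476)
cell (7,3): code 1011 → (8.000,3.470)–(7.348,4.000)
cell (7,4): code 0011 → (7.348,4.000)–(7.243,5.000)
cell (7,5): code 0001 → (7.243,5.000)–(7.000,5.397)
cell (8,1): code 0010 → (8.000,1.476)–(8.479,2.000)
cell (8,2): code 0011 → (8.479,2.000)–(8.341,3.000)
cell (8,3): code 0001 → (8.341,3.000)–(8.000,3.470)
total: 24 segments, chained into 1 closed loop(s), length Σ = 20.315682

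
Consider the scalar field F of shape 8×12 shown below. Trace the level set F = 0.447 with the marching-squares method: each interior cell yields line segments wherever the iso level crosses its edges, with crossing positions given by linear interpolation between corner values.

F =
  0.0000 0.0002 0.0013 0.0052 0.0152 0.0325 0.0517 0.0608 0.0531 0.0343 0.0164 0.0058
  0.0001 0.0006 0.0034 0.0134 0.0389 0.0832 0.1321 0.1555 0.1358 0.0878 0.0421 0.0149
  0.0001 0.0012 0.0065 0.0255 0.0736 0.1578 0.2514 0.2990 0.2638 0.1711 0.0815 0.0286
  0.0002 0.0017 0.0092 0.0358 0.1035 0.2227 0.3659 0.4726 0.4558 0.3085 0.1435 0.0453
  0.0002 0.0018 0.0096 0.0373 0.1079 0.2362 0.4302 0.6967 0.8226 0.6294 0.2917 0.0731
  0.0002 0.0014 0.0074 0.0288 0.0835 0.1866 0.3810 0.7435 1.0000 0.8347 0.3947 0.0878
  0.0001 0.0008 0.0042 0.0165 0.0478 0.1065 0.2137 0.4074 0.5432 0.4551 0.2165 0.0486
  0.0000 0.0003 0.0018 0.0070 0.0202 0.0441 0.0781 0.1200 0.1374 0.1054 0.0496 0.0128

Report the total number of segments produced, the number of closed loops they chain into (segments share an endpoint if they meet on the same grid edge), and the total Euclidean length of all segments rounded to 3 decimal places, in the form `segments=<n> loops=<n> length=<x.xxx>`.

cell (2,6): code 0100 → (2.853,7.000)–(3.000,6.760)
cell (2,7): code 1100 → (2.954,8.000)–(2.853,7.000)
cell (2,8): code 1000 → (3.000,8.060)–(2.954,8.000)
cell (3,6): code 0110 → (3.000,6.760)–(4.000,6.063)
cell (3,8): code 1101 → (3.432,9.000)–(3.000,8.060)
cell (3,9): code 1000 → (4.000,9.540)–(3.432,9.000)
cell (4,6): code 0110 → (4.000,6.063)–(5.000,6.182)
cell (4,9): code 1001 → (5.000,9.881)–(4.000,9.540)
cell (5,6): code 0010 → (5.000,6.182)–(5.882,7.000)
cell (5,7): code 0111 → (5.882,7.000)–(6.000,7.292)
cell (5,9): code 1001 → (6.000,9.034)–(5.000,9.881)
cell (6,7): code 0010 → (6.000,7.292)–(6.237,8.000)
cell (6,8): code 0011 → (6.237,8.000)–(6.023,9.000)
cell (6,9): code 0001 → (6.023,9.000)–(6.000,9.034)
total: 14 segments, chained into 1 closed loop(s), length Σ = 11.102190

segments=14 loops=1 length=11.102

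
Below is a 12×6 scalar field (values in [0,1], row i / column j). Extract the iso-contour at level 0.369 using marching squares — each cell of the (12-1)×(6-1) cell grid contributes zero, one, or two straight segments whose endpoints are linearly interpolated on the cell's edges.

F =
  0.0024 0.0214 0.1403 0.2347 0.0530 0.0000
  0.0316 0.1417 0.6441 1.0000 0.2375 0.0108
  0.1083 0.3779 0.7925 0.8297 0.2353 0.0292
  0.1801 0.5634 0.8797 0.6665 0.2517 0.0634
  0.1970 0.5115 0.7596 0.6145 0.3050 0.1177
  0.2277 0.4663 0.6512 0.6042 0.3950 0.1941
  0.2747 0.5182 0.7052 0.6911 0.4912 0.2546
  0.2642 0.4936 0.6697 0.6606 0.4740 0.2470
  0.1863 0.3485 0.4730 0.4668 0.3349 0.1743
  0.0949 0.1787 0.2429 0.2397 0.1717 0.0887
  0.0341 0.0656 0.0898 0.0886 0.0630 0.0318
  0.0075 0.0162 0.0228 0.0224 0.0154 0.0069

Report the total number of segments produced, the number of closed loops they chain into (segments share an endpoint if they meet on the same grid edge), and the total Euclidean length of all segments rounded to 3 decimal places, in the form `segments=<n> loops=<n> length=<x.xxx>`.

segments=24 loops=1 length=20.644

cell (0,1): code 0100 → (0.454,2.000)–(1.000,1.452)
cell (0,2): code 1100 → (0.175,3.000)–(0.454,2.000)
cell (0,3): code 1000 → (1.000,3.828)–(0.175,3.000)
cell (1,0): code 0100 → (1.962,1.000)–(2.000,0.967)
cell (1,1): code 1110 → (1.000,1.452)–(1.962,1.000)
cell (1,3): code 1001 → (2.000,3.775)–(1.000,3.828)
cell (2,0): code 0110 → (2.000,0.967)–(3.000,0.493)
cell (2,3): code 1001 → (3.000,3.717)–(2.000,3.775)
cell (3,0): code 0110 → (3.000,0.493)–(4.000,0.547)
cell (3,3): code 1001 → (4.000,3.793)–(3.000,3.717)
cell (4,0): code 0110 → (4.000,0.547)–(5.000,0.592)
cell (4,3): code 1101 → (4.711,4.000)–(4.000,3.793)
cell (4,4): code 1000 → (5.000,4.129)–(4.711,4.000)
cell (5,0): code 0110 → (5.000,0.592)–(6.000,0.387)
cell (5,4): code 1001 → (6.000,4.516)–(5.000,4.129)
cell (6,0): code 0110 → (6.000,0.387)–(7.000,0.457)
cell (6,4): code 1001 → (7.000,4.463)–(6.000,4.516)
cell (7,0): code 0010 → (7.000,0.457)–(7.859,1.000)
cell (7,1): code 0111 → (7.859,1.000)–(8.000,1.165)
cell (7,3): code 1011 → (8.000,3.741)–(7.755,4.000)
cell (7,4): code 0001 → (7.755,4.000)–(7.000,4.463)
cell (8,1): code 0010 → (8.000,1.165)–(8.452,2.000)
cell (8,2): code 0011 → (8.452,2.000)–(8.431,3.000)
cell (8,3): code 0001 → (8.431,3.000)–(8.000,3.741)
total: 24 segments, chained into 1 closed loop(s), length Σ = 20.644296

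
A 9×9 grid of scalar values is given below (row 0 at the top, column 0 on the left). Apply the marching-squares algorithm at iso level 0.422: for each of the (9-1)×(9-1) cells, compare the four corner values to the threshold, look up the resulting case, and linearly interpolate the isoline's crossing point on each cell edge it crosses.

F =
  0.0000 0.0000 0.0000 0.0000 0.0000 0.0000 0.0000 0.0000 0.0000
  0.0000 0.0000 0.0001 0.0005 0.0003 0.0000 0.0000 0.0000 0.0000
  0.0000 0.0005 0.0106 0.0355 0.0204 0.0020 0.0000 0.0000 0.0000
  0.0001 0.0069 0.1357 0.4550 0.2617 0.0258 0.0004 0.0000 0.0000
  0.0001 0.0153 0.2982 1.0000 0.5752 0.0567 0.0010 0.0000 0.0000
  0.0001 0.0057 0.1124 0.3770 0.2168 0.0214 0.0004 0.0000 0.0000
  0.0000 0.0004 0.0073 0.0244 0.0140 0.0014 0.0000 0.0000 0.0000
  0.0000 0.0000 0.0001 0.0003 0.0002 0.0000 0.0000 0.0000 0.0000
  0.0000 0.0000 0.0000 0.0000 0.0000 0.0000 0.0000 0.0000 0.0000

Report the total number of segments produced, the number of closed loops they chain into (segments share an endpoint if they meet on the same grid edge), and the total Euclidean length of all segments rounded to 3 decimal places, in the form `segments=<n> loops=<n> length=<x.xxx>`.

segments=8 loops=1 length=5.974

cell (2,2): code 0100 → (2.921,3.000)–(3.000,2.897)
cell (2,3): code 1000 → (3.000,3.171)–(2.921,3.000)
cell (3,2): code 0110 → (3.000,2.897)–(4.000,2.176)
cell (3,3): code 1101 → (3.511,4.000)–(3.000,3.171)
cell (3,4): code 1000 → (4.000,4.295)–(3.511,4.000)
cell (4,2): code 0010 → (4.000,2.176)–(4.928,3.000)
cell (4,3): code 0011 → (4.928,3.000)–(4.427,4.000)
cell (4,4): code 0001 → (4.427,4.000)–(4.000,4.295)
total: 8 segments, chained into 1 closed loop(s), length Σ = 5.973935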